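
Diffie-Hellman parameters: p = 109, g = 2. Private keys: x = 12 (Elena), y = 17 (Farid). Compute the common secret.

45

Farid sends B = g^y mod p = 2^17 mod 109.
2^1 ≡ 2 (mod 109)
2^2 = (2^1)^2 ≡ 2^2 = 4 ≡ 4 (mod 109)
2^4 = (2^2)^2 ≡ 4^2 = 16 ≡ 16 (mod 109)
2^8 = (2^4)^2 ≡ 16^2 = 256 ≡ 38 (mod 109)
2^16 = (2^8)^2 ≡ 38^2 = 1444 ≡ 27 (mod 109)
2^17 = 2^16 · 2^1 ≡ 27 · 2 ≡ 54 (mod 109).
So B = 54. Elena then computes K = B^x mod p = 54^12 mod 109.
54^1 ≡ 54 (mod 109)
54^2 = (54^1)^2 ≡ 54^2 = 2916 ≡ 82 (mod 109)
54^4 = (54^2)^2 ≡ 82^2 = 6724 ≡ 75 (mod 109)
54^8 = (54^4)^2 ≡ 75^2 = 5625 ≡ 66 (mod 109)
54^12 = 54^8 · 54^4 ≡ 66 · 75 ≡ 45 (mod 109).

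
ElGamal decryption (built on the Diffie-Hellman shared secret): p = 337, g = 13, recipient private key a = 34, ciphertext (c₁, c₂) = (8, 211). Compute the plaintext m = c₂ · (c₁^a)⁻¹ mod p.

Shared mask s = c₁^a mod p = 8^34 mod 337.
8^1 ≡ 8 (mod 337)
8^2 = (8^1)^2 ≡ 8^2 = 64 ≡ 64 (mod 337)
8^4 = (8^2)^2 ≡ 64^2 = 4096 ≡ 52 (mod 337)
8^8 = (8^4)^2 ≡ 52^2 = 2704 ≡ 8 (mod 337)
8^16 = (8^8)^2 ≡ 8^2 = 64 ≡ 64 (mod 337)
8^32 = (8^16)^2 ≡ 64^2 = 4096 ≡ 52 (mod 337)
8^34 = 8^32 · 8^2 ≡ 52 · 64 ≡ 295 (mod 337).
So s = 295; s⁻¹ ≡ 8 (mod 337).
m = c₂ · s⁻¹ mod 337 = 211 · 8 mod 337 = 3.

3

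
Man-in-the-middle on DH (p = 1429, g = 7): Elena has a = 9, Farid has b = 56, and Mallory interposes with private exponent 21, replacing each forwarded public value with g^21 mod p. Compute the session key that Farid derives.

Farid receives Mallory's public value M = 7^21 mod 1429 instead of the honest one.
7^1 ≡ 7 (mod 1429)
7^2 = (7^1)^2 ≡ 7^2 = 49 ≡ 49 (mod 1429)
7^4 = (7^2)^2 ≡ 49^2 = 2401 ≡ 972 (mod 1429)
7^8 = (7^4)^2 ≡ 972^2 = 944784 ≡ 215 (mod 1429)
7^16 = (7^8)^2 ≡ 215^2 = 46225 ≡ 497 (mod 1429)
7^21 = 7^16 · 7^4 · 7^1 ≡ 497 · 972 · 7 ≡ 574 (mod 1429).
So M = 574. Farid computes K = M^56 mod 1429.
574^1 ≡ 574 (mod 1429)
574^2 = (574^1)^2 ≡ 574^2 = 329476 ≡ 806 (mod 1429)
574^4 = (574^2)^2 ≡ 806^2 = 649636 ≡ 870 (mod 1429)
574^8 = (574^4)^2 ≡ 870^2 = 756900 ≡ 959 (mod 1429)
574^16 = (574^8)^2 ≡ 959^2 = 919681 ≡ 834 (mod 1429)
574^32 = (574^16)^2 ≡ 834^2 = 695556 ≡ 1062 (mod 1429)
574^56 = 574^32 · 574^16 · 574^8 ≡ 1062 · 834 · 959 ≡ 659 (mod 1429).

659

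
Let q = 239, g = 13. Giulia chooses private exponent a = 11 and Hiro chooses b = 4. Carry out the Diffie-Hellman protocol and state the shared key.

58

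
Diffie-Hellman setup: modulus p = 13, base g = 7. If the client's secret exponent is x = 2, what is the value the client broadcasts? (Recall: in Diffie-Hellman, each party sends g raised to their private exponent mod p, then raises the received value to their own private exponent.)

10

Public value = 7^2 (mod 13).
7^1 ≡ 7 (mod 13)
7^2 = (7^1)^2 ≡ 7^2 = 49 ≡ 10 (mod 13)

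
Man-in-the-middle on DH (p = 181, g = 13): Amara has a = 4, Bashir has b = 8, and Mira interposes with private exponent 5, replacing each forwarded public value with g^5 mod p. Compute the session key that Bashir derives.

73

Bashir receives Mira's public value M = 13^5 mod 181 instead of the honest one.
13^1 ≡ 13 (mod 181)
13^2 = (13^1)^2 ≡ 13^2 = 169 ≡ 169 (mod 181)
13^4 = (13^2)^2 ≡ 169^2 = 28561 ≡ 144 (mod 181)
13^5 = 13^4 · 13^1 ≡ 144 · 13 ≡ 62 (mod 181).
So M = 62. Bashir computes K = M^8 mod 181.
62^1 ≡ 62 (mod 181)
62^2 = (62^1)^2 ≡ 62^2 = 3844 ≡ 43 (mod 181)
62^4 = (62^2)^2 ≡ 43^2 = 1849 ≡ 39 (mod 181)
62^8 = (62^4)^2 ≡ 39^2 = 1521 ≡ 73 (mod 181)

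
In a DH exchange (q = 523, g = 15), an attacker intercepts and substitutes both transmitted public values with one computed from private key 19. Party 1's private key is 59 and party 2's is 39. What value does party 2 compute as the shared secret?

254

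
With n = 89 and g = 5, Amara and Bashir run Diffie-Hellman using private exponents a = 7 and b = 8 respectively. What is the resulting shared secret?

8

Amara sends A = g^a mod n = 5^7 mod 89.
5^1 ≡ 5 (mod 89)
5^2 = (5^1)^2 ≡ 5^2 = 25 ≡ 25 (mod 89)
5^4 = (5^2)^2 ≡ 25^2 = 625 ≡ 2 (mod 89)
5^7 = 5^4 · 5^2 · 5^1 ≡ 2 · 25 · 5 ≡ 72 (mod 89).
So A = 72. Bashir then computes K = A^b mod n = 72^8 mod 89.
72^1 ≡ 72 (mod 89)
72^2 = (72^1)^2 ≡ 72^2 = 5184 ≡ 22 (mod 89)
72^4 = (72^2)^2 ≡ 22^2 = 484 ≡ 39 (mod 89)
72^8 = (72^4)^2 ≡ 39^2 = 1521 ≡ 8 (mod 89)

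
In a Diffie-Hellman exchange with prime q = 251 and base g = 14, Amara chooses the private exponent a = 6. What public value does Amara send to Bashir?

Public value = 14^6 mod 251.
14^1 ≡ 14 (mod 251)
14^2 = (14^1)^2 ≡ 14^2 = 196 ≡ 196 (mod 251)
14^4 = (14^2)^2 ≡ 196^2 = 38416 ≡ 13 (mod 251)
14^6 = 14^4 · 14^2 ≡ 13 · 196 ≡ 38 (mod 251).

38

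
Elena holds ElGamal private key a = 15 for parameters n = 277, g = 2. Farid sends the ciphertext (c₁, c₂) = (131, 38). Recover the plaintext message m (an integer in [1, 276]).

Shared mask s = c₁^a mod n = 131^15 mod 277.
131^1 ≡ 131 (mod 277)
131^2 = (131^1)^2 ≡ 131^2 = 17161 ≡ 264 (mod 277)
131^4 = (131^2)^2 ≡ 264^2 = 69696 ≡ 169 (mod 277)
131^8 = (131^4)^2 ≡ 169^2 = 28561 ≡ 30 (mod 277)
131^15 = 131^8 · 131^4 · 131^2 · 131^1 ≡ 30 · 169 · 264 · 131 ≡ 157 (mod 277).
So s = 157; s⁻¹ ≡ 30 (mod 277).
m = c₂ · s⁻¹ mod 277 = 38 · 30 mod 277 = 32.

32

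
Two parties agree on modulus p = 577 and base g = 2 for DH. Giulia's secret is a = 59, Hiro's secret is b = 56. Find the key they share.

142

Giulia sends A = g^a mod p = 2^59 mod 577.
2^1 ≡ 2 (mod 577)
2^2 = (2^1)^2 ≡ 2^2 = 4 ≡ 4 (mod 577)
2^4 = (2^2)^2 ≡ 4^2 = 16 ≡ 16 (mod 577)
2^8 = (2^4)^2 ≡ 16^2 = 256 ≡ 256 (mod 577)
2^16 = (2^8)^2 ≡ 256^2 = 65536 ≡ 335 (mod 577)
2^32 = (2^16)^2 ≡ 335^2 = 112225 ≡ 287 (mod 577)
2^59 = 2^32 · 2^16 · 2^8 · 2^2 · 2^1 ≡ 287 · 335 · 256 · 4 · 2 ≡ 248 (mod 577).
So A = 248. Hiro then computes K = A^b mod p = 248^56 mod 577.
248^1 ≡ 248 (mod 577)
248^2 = (248^1)^2 ≡ 248^2 = 61504 ≡ 342 (mod 577)
248^4 = (248^2)^2 ≡ 342^2 = 116964 ≡ 410 (mod 577)
248^8 = (248^4)^2 ≡ 410^2 = 168100 ≡ 193 (mod 577)
248^16 = (248^8)^2 ≡ 193^2 = 37249 ≡ 321 (mod 577)
248^32 = (248^16)^2 ≡ 321^2 = 103041 ≡ 335 (mod 577)
248^56 = 248^32 · 248^16 · 248^8 ≡ 335 · 321 · 193 ≡ 142 (mod 577).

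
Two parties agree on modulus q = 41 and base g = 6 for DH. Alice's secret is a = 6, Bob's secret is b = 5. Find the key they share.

Alice sends A = g^a mod q = 6^6 mod 41.
6^1 ≡ 6 (mod 41)
6^2 = (6^1)^2 ≡ 6^2 = 36 ≡ 36 (mod 41)
6^4 = (6^2)^2 ≡ 36^2 = 1296 ≡ 25 (mod 41)
6^6 = 6^4 · 6^2 ≡ 25 · 36 ≡ 39 (mod 41).
So A = 39. Bob then computes K = A^b mod q = 39^5 mod 41.
39^1 ≡ 39 (mod 41)
39^2 = (39^1)^2 ≡ 39^2 = 1521 ≡ 4 (mod 41)
39^4 = (39^2)^2 ≡ 4^2 = 16 ≡ 16 (mod 41)
39^5 = 39^4 · 39^1 ≡ 16 · 39 ≡ 9 (mod 41).

9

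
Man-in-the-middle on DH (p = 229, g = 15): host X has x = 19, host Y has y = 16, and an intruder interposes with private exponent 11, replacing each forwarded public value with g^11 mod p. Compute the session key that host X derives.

Host X receives an intruder's public value M = 15^11 mod 229 instead of the honest one.
15^1 ≡ 15 (mod 229)
15^2 = (15^1)^2 ≡ 15^2 = 225 ≡ 225 (mod 229)
15^4 = (15^2)^2 ≡ 225^2 = 50625 ≡ 16 (mod 229)
15^8 = (15^4)^2 ≡ 16^2 = 256 ≡ 27 (mod 229)
15^11 = 15^8 · 15^2 · 15^1 ≡ 27 · 225 · 15 ≡ 212 (mod 229).
So M = 212. Host X computes K = M^19 mod 229.
212^1 ≡ 212 (mod 229)
212^2 = (212^1)^2 ≡ 212^2 = 44944 ≡ 60 (mod 229)
212^4 = (212^2)^2 ≡ 60^2 = 3600 ≡ 165 (mod 229)
212^8 = (212^4)^2 ≡ 165^2 = 27225 ≡ 203 (mod 229)
212^16 = (212^8)^2 ≡ 203^2 = 41209 ≡ 218 (mod 229)
212^19 = 212^16 · 212^2 · 212^1 ≡ 218 · 60 · 212 ≡ 228 (mod 229).

228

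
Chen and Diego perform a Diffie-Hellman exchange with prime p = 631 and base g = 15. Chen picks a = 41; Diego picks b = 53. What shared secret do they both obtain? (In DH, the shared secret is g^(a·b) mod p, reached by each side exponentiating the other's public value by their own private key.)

471

Diego sends B = g^b mod p = 15^53 mod 631.
15^1 ≡ 15 (mod 631)
15^2 = (15^1)^2 ≡ 15^2 = 225 ≡ 225 (mod 631)
15^4 = (15^2)^2 ≡ 225^2 = 50625 ≡ 145 (mod 631)
15^8 = (15^4)^2 ≡ 145^2 = 21025 ≡ 202 (mod 631)
15^16 = (15^8)^2 ≡ 202^2 = 40804 ≡ 420 (mod 631)
15^32 = (15^16)^2 ≡ 420^2 = 176400 ≡ 351 (mod 631)
15^53 = 15^32 · 15^16 · 15^4 · 15^1 ≡ 351 · 420 · 145 · 15 ≡ 267 (mod 631).
So B = 267. Chen then computes K = B^a mod p = 267^41 mod 631.
267^1 ≡ 267 (mod 631)
267^2 = (267^1)^2 ≡ 267^2 = 71289 ≡ 617 (mod 631)
267^4 = (267^2)^2 ≡ 617^2 = 380689 ≡ 196 (mod 631)
267^8 = (267^4)^2 ≡ 196^2 = 38416 ≡ 556 (mod 631)
267^16 = (267^8)^2 ≡ 556^2 = 309136 ≡ 577 (mod 631)
267^32 = (267^16)^2 ≡ 577^2 = 332929 ≡ 392 (mod 631)
267^41 = 267^32 · 267^8 · 267^1 ≡ 392 · 556 · 267 ≡ 471 (mod 631).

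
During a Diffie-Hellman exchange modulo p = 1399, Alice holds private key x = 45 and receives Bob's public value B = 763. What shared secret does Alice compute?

Shared key K = 763^45 mod 1399.
763^1 ≡ 763 (mod 1399)
763^2 = (763^1)^2 ≡ 763^2 = 582169 ≡ 185 (mod 1399)
763^4 = (763^2)^2 ≡ 185^2 = 34225 ≡ 649 (mod 1399)
763^8 = (763^4)^2 ≡ 649^2 = 421201 ≡ 102 (mod 1399)
763^16 = (763^8)^2 ≡ 102^2 = 10404 ≡ 611 (mod 1399)
763^32 = (763^16)^2 ≡ 611^2 = 373321 ≡ 1187 (mod 1399)
763^45 = 763^32 · 763^8 · 763^4 · 763^1 ≡ 1187 · 102 · 649 · 763 ≡ 1327 (mod 1399).

1327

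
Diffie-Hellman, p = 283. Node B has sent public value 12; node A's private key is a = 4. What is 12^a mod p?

Shared key K = 12^4 mod 283.
12^1 ≡ 12 (mod 283)
12^2 = (12^1)^2 ≡ 12^2 = 144 ≡ 144 (mod 283)
12^4 = (12^2)^2 ≡ 144^2 = 20736 ≡ 77 (mod 283)

77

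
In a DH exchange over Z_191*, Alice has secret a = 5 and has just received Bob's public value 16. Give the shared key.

177

Shared key K = 16^5 mod 191.
16^1 ≡ 16 (mod 191)
16^2 = (16^1)^2 ≡ 16^2 = 256 ≡ 65 (mod 191)
16^4 = (16^2)^2 ≡ 65^2 = 4225 ≡ 23 (mod 191)
16^5 = 16^4 · 16^1 ≡ 23 · 16 ≡ 177 (mod 191).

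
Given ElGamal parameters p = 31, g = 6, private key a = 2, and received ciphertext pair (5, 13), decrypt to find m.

Shared mask s = c₁^a mod p = 5^2 mod 31.
5^1 ≡ 5 (mod 31)
5^2 = (5^1)^2 ≡ 5^2 = 25 ≡ 25 (mod 31)
So s = 25; s⁻¹ ≡ 5 (mod 31).
m = c₂ · s⁻¹ mod 31 = 13 · 5 mod 31 = 3.

3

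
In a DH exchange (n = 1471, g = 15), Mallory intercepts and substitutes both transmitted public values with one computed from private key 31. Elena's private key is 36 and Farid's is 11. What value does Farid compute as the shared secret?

Farid receives Mallory's public value M = 15^31 mod 1471 instead of the honest one.
15^1 ≡ 15 (mod 1471)
15^2 = (15^1)^2 ≡ 15^2 = 225 ≡ 225 (mod 1471)
15^4 = (15^2)^2 ≡ 225^2 = 50625 ≡ 611 (mod 1471)
15^8 = (15^4)^2 ≡ 611^2 = 373321 ≡ 1158 (mod 1471)
15^16 = (15^8)^2 ≡ 1158^2 = 1340964 ≡ 883 (mod 1471)
15^31 = 15^16 · 15^8 · 15^4 · 15^2 · 15^1 ≡ 883 · 1158 · 611 · 225 · 15 ≡ 102 (mod 1471).
So M = 102. Farid computes K = M^11 mod 1471.
102^1 ≡ 102 (mod 1471)
102^2 = (102^1)^2 ≡ 102^2 = 10404 ≡ 107 (mod 1471)
102^4 = (102^2)^2 ≡ 107^2 = 11449 ≡ 1152 (mod 1471)
102^8 = (102^4)^2 ≡ 1152^2 = 1327104 ≡ 262 (mod 1471)
102^11 = 102^8 · 102^2 · 102^1 ≡ 262 · 107 · 102 ≡ 1315 (mod 1471).

1315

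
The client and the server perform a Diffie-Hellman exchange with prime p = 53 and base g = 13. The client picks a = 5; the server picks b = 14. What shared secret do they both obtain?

The client sends A = g^a mod p = 13^5 mod 53.
13^1 ≡ 13 (mod 53)
13^2 = (13^1)^2 ≡ 13^2 = 169 ≡ 10 (mod 53)
13^4 = (13^2)^2 ≡ 10^2 = 100 ≡ 47 (mod 53)
13^5 = 13^4 · 13^1 ≡ 47 · 13 ≡ 28 (mod 53).
So A = 28. The server then computes K = A^b mod p = 28^14 mod 53.
28^1 ≡ 28 (mod 53)
28^2 = (28^1)^2 ≡ 28^2 = 784 ≡ 42 (mod 53)
28^4 = (28^2)^2 ≡ 42^2 = 1764 ≡ 15 (mod 53)
28^8 = (28^4)^2 ≡ 15^2 = 225 ≡ 13 (mod 53)
28^14 = 28^8 · 28^4 · 28^2 ≡ 13 · 15 · 42 ≡ 28 (mod 53).

28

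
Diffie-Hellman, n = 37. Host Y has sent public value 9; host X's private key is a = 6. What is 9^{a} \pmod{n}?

10

Shared key K = 9^6 mod 37.
9^1 ≡ 9 (mod 37)
9^2 = (9^1)^2 ≡ 9^2 = 81 ≡ 7 (mod 37)
9^4 = (9^2)^2 ≡ 7^2 = 49 ≡ 12 (mod 37)
9^6 = 9^4 · 9^2 ≡ 12 · 7 ≡ 10 (mod 37).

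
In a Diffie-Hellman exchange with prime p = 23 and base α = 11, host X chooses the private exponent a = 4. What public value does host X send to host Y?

13

Public value = 11^4 (mod 23).
11^1 ≡ 11 (mod 23)
11^2 = (11^1)^2 ≡ 11^2 = 121 ≡ 6 (mod 23)
11^4 = (11^2)^2 ≡ 6^2 = 36 ≡ 13 (mod 23)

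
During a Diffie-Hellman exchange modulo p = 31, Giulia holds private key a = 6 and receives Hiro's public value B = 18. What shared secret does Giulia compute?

Shared key K = 18^6 mod 31.
18^1 ≡ 18 (mod 31)
18^2 = (18^1)^2 ≡ 18^2 = 324 ≡ 14 (mod 31)
18^4 = (18^2)^2 ≡ 14^2 = 196 ≡ 10 (mod 31)
18^6 = 18^4 · 18^2 ≡ 10 · 14 ≡ 16 (mod 31).

16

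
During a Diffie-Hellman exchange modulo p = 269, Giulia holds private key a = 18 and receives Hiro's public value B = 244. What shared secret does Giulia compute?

78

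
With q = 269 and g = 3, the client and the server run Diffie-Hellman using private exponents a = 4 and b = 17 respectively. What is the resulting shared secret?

The server sends B = g^b mod q = 3^17 mod 269.
3^1 ≡ 3 (mod 269)
3^2 = (3^1)^2 ≡ 3^2 = 9 ≡ 9 (mod 269)
3^4 = (3^2)^2 ≡ 9^2 = 81 ≡ 81 (mod 269)
3^8 = (3^4)^2 ≡ 81^2 = 6561 ≡ 105 (mod 269)
3^16 = (3^8)^2 ≡ 105^2 = 11025 ≡ 265 (mod 269)
3^17 = 3^16 · 3^1 ≡ 265 · 3 ≡ 257 (mod 269).
So B = 257. The client then computes K = B^a mod q = 257^4 mod 269.
257^1 ≡ 257 (mod 269)
257^2 = (257^1)^2 ≡ 257^2 = 66049 ≡ 144 (mod 269)
257^4 = (257^2)^2 ≡ 144^2 = 20736 ≡ 23 (mod 269)

23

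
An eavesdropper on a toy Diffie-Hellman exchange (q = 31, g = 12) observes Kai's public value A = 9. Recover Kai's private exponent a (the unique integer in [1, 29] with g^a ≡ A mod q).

8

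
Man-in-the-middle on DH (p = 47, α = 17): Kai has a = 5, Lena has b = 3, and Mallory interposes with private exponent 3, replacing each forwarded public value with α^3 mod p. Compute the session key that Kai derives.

12

Kai receives Mallory's public value M = 17^3 mod 47 instead of the honest one.
17^1 ≡ 17 (mod 47)
17^2 = (17^1)^2 ≡ 17^2 = 289 ≡ 7 (mod 47)
17^3 = 17^2 · 17^1 ≡ 7 · 17 ≡ 25 (mod 47).
So M = 25. Kai computes K = M^5 mod 47.
25^1 ≡ 25 (mod 47)
25^2 = (25^1)^2 ≡ 25^2 = 625 ≡ 14 (mod 47)
25^4 = (25^2)^2 ≡ 14^2 = 196 ≡ 8 (mod 47)
25^5 = 25^4 · 25^1 ≡ 8 · 25 ≡ 12 (mod 47).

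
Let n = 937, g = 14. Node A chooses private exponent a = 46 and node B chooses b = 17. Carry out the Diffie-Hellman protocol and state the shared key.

Node B sends B = g^b mod n = 14^17 mod 937.
14^1 ≡ 14 (mod 937)
14^2 = (14^1)^2 ≡ 14^2 = 196 ≡ 196 (mod 937)
14^4 = (14^2)^2 ≡ 196^2 = 38416 ≡ 936 (mod 937)
14^8 = (14^4)^2 ≡ 936^2 = 876096 ≡ 1 (mod 937)
14^16 = (14^8)^2 ≡ 1^2 = 1 ≡ 1 (mod 937)
14^17 = 14^16 · 14^1 ≡ 1 · 14 ≡ 14 (mod 937).
So B = 14. Node A then computes K = B^a mod n = 14^46 mod 937.
14^1 ≡ 14 (mod 937)
14^2 = (14^1)^2 ≡ 14^2 = 196 ≡ 196 (mod 937)
14^4 = (14^2)^2 ≡ 196^2 = 38416 ≡ 936 (mod 937)
14^8 = (14^4)^2 ≡ 936^2 = 876096 ≡ 1 (mod 937)
14^16 = (14^8)^2 ≡ 1^2 = 1 ≡ 1 (mod 937)
14^32 = (14^16)^2 ≡ 1^2 = 1 ≡ 1 (mod 937)
14^46 = 14^32 · 14^8 · 14^4 · 14^2 ≡ 1 · 1 · 936 · 196 ≡ 741 (mod 937).

741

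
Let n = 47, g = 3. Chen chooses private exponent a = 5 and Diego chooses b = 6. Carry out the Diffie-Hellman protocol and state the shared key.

Diego sends B = g^b mod n = 3^6 mod 47.
3^1 ≡ 3 (mod 47)
3^2 = (3^1)^2 ≡ 3^2 = 9 ≡ 9 (mod 47)
3^4 = (3^2)^2 ≡ 9^2 = 81 ≡ 34 (mod 47)
3^6 = 3^4 · 3^2 ≡ 34 · 9 ≡ 24 (mod 47).
So B = 24. Chen then computes K = B^a mod n = 24^5 mod 47.
24^1 ≡ 24 (mod 47)
24^2 = (24^1)^2 ≡ 24^2 = 576 ≡ 12 (mod 47)
24^4 = (24^2)^2 ≡ 12^2 = 144 ≡ 3 (mod 47)
24^5 = 24^4 · 24^1 ≡ 3 · 24 ≡ 25 (mod 47).

25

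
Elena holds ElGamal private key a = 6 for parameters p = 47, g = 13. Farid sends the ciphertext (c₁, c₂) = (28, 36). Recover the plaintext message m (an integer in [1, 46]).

4

Shared mask s = c₁^a mod p = 28^6 mod 47.
28^1 ≡ 28 (mod 47)
28^2 = (28^1)^2 ≡ 28^2 = 784 ≡ 32 (mod 47)
28^4 = (28^2)^2 ≡ 32^2 = 1024 ≡ 37 (mod 47)
28^6 = 28^4 · 28^2 ≡ 37 · 32 ≡ 9 (mod 47).
So s = 9; s⁻¹ ≡ 21 (mod 47).
m = c₂ · s⁻¹ mod 47 = 36 · 21 mod 47 = 4.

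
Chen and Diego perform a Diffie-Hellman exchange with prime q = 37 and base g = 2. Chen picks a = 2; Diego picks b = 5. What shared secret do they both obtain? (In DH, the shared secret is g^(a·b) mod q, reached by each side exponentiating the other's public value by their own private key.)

25

Diego sends B = g^b mod q = 2^5 mod 37.
2^1 ≡ 2 (mod 37)
2^2 = (2^1)^2 ≡ 2^2 = 4 ≡ 4 (mod 37)
2^4 = (2^2)^2 ≡ 4^2 = 16 ≡ 16 (mod 37)
2^5 = 2^4 · 2^1 ≡ 16 · 2 ≡ 32 (mod 37).
So B = 32. Chen then computes K = B^a mod q = 32^2 mod 37.
32^1 ≡ 32 (mod 37)
32^2 = (32^1)^2 ≡ 32^2 = 1024 ≡ 25 (mod 37)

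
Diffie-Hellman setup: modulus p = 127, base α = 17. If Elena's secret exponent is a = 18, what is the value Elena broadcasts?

64

Public value = 17^18 mod 127.
17^1 ≡ 17 (mod 127)
17^2 = (17^1)^2 ≡ 17^2 = 289 ≡ 35 (mod 127)
17^4 = (17^2)^2 ≡ 35^2 = 1225 ≡ 82 (mod 127)
17^8 = (17^4)^2 ≡ 82^2 = 6724 ≡ 120 (mod 127)
17^16 = (17^8)^2 ≡ 120^2 = 14400 ≡ 49 (mod 127)
17^18 = 17^16 · 17^2 ≡ 49 · 35 ≡ 64 (mod 127).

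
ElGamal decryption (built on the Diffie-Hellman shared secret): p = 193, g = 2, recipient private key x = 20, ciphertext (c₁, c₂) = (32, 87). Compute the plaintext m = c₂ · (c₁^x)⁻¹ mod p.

114

Shared mask s = c₁^x mod p = 32^20 mod 193.
32^1 ≡ 32 (mod 193)
32^2 = (32^1)^2 ≡ 32^2 = 1024 ≡ 59 (mod 193)
32^4 = (32^2)^2 ≡ 59^2 = 3481 ≡ 7 (mod 193)
32^8 = (32^4)^2 ≡ 7^2 = 49 ≡ 49 (mod 193)
32^16 = (32^8)^2 ≡ 49^2 = 2401 ≡ 85 (mod 193)
32^20 = 32^16 · 32^4 ≡ 85 · 7 ≡ 16 (mod 193).
So s = 16; s⁻¹ ≡ 181 (mod 193).
m = c₂ · s⁻¹ mod 193 = 87 · 181 mod 193 = 114.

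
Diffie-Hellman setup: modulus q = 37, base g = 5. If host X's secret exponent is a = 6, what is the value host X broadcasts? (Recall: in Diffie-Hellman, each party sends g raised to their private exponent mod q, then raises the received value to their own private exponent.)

11

Public value = 5^6 mod 37.
5^1 ≡ 5 (mod 37)
5^2 = (5^1)^2 ≡ 5^2 = 25 ≡ 25 (mod 37)
5^4 = (5^2)^2 ≡ 25^2 = 625 ≡ 33 (mod 37)
5^6 = 5^4 · 5^2 ≡ 33 · 25 ≡ 11 (mod 37).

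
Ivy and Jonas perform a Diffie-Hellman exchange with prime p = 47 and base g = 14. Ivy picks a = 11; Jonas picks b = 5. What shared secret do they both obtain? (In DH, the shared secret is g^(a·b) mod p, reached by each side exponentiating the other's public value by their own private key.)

4

Jonas sends B = g^b mod p = 14^5 mod 47.
14^1 ≡ 14 (mod 47)
14^2 = (14^1)^2 ≡ 14^2 = 196 ≡ 8 (mod 47)
14^4 = (14^2)^2 ≡ 8^2 = 64 ≡ 17 (mod 47)
14^5 = 14^4 · 14^1 ≡ 17 · 14 ≡ 3 (mod 47).
So B = 3. Ivy then computes K = B^a mod p = 3^11 mod 47.
3^1 ≡ 3 (mod 47)
3^2 = (3^1)^2 ≡ 3^2 = 9 ≡ 9 (mod 47)
3^4 = (3^2)^2 ≡ 9^2 = 81 ≡ 34 (mod 47)
3^8 = (3^4)^2 ≡ 34^2 = 1156 ≡ 28 (mod 47)
3^11 = 3^8 · 3^2 · 3^1 ≡ 28 · 9 · 3 ≡ 4 (mod 47).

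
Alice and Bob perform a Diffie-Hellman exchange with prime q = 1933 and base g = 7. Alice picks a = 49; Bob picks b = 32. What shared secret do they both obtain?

Bob sends B = g^b mod q = 7^32 mod 1933.
7^1 ≡ 7 (mod 1933)
7^2 = (7^1)^2 ≡ 7^2 = 49 ≡ 49 (mod 1933)
7^4 = (7^2)^2 ≡ 49^2 = 2401 ≡ 468 (mod 1933)
7^8 = (7^4)^2 ≡ 468^2 = 219024 ≡ 595 (mod 1933)
7^16 = (7^8)^2 ≡ 595^2 = 354025 ≡ 286 (mod 1933)
7^32 = (7^16)^2 ≡ 286^2 = 81796 ≡ 610 (mod 1933)
So B = 610. Alice then computes K = B^a mod q = 610^49 mod 1933.
610^1 ≡ 610 (mod 1933)
610^2 = (610^1)^2 ≡ 610^2 = 372100 ≡ 964 (mod 1933)
610^4 = (610^2)^2 ≡ 964^2 = 929296 ≡ 1456 (mod 1933)
610^8 = (610^4)^2 ≡ 1456^2 = 2119936 ≡ 1368 (mod 1933)
610^16 = (610^8)^2 ≡ 1368^2 = 1871424 ≡ 280 (mod 1933)
610^32 = (610^16)^2 ≡ 280^2 = 78400 ≡ 1080 (mod 1933)
610^49 = 610^32 · 610^16 · 610^1 ≡ 1080 · 280 · 610 ≡ 1676 (mod 1933).

1676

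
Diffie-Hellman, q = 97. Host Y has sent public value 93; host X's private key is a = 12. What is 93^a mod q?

96

Shared key K = 93^12 mod 97.
93^1 ≡ 93 (mod 97)
93^2 = (93^1)^2 ≡ 93^2 = 8649 ≡ 16 (mod 97)
93^4 = (93^2)^2 ≡ 16^2 = 256 ≡ 62 (mod 97)
93^8 = (93^4)^2 ≡ 62^2 = 3844 ≡ 61 (mod 97)
93^12 = 93^8 · 93^4 ≡ 61 · 62 ≡ 96 (mod 97).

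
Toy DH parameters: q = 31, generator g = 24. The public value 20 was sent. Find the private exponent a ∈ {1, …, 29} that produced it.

26

Try successive powers of 24 modulo 31:
24^1 ≡ 24
24^2 ≡ 18
24^3 ≡ 29
24^4 ≡ 14
24^5 ≡ 26
24^6 ≡ 4
24^7 ≡ 3
24^8 ≡ 10
24^9 ≡ 23
24^10 ≡ 25
24^11 ≡ 11
24^12 ≡ 16
24^13 ≡ 12
24^14 ≡ 9
24^15 ≡ 30
24^16 ≡ 7
24^17 ≡ 13
24^18 ≡ 2
24^19 ≡ 17
24^20 ≡ 5
24^21 ≡ 27
24^22 ≡ 28
24^23 ≡ 21
24^24 ≡ 8
24^25 ≡ 6
24^26 ≡ 20
Found: a = 26.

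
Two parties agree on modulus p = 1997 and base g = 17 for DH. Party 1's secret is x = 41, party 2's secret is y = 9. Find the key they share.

1673

Party 1 sends A = g^x mod p = 17^41 mod 1997.
17^1 ≡ 17 (mod 1997)
17^2 = (17^1)^2 ≡ 17^2 = 289 ≡ 289 (mod 1997)
17^4 = (17^2)^2 ≡ 289^2 = 83521 ≡ 1644 (mod 1997)
17^8 = (17^4)^2 ≡ 1644^2 = 2702736 ≡ 795 (mod 1997)
17^16 = (17^8)^2 ≡ 795^2 = 632025 ≡ 973 (mod 1997)
17^32 = (17^16)^2 ≡ 973^2 = 946729 ≡ 151 (mod 1997)
17^41 = 17^32 · 17^8 · 17^1 ≡ 151 · 795 · 17 ≡ 1828 (mod 1997).
So A = 1828. Party 2 then computes K = A^y mod p = 1828^9 mod 1997.
1828^1 ≡ 1828 (mod 1997)
1828^2 = (1828^1)^2 ≡ 1828^2 = 3341584 ≡ 603 (mod 1997)
1828^4 = (1828^2)^2 ≡ 603^2 = 363609 ≡ 155 (mod 1997)
1828^8 = (1828^4)^2 ≡ 155^2 = 24025 ≡ 61 (mod 1997)
1828^9 = 1828^8 · 1828^1 ≡ 61 · 1828 ≡ 1673 (mod 1997).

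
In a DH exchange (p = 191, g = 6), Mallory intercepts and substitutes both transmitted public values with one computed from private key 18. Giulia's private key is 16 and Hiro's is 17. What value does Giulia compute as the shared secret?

Giulia receives Mallory's public value M = 6^18 mod 191 instead of the honest one.
6^1 ≡ 6 (mod 191)
6^2 = (6^1)^2 ≡ 6^2 = 36 ≡ 36 (mod 191)
6^4 = (6^2)^2 ≡ 36^2 = 1296 ≡ 150 (mod 191)
6^8 = (6^4)^2 ≡ 150^2 = 22500 ≡ 153 (mod 191)
6^16 = (6^8)^2 ≡ 153^2 = 23409 ≡ 107 (mod 191)
6^18 = 6^16 · 6^2 ≡ 107 · 36 ≡ 32 (mod 191).
So M = 32. Giulia computes K = M^16 mod 191.
32^1 ≡ 32 (mod 191)
32^2 = (32^1)^2 ≡ 32^2 = 1024 ≡ 69 (mod 191)
32^4 = (32^2)^2 ≡ 69^2 = 4761 ≡ 177 (mod 191)
32^8 = (32^4)^2 ≡ 177^2 = 31329 ≡ 5 (mod 191)
32^16 = (32^8)^2 ≡ 5^2 = 25 ≡ 25 (mod 191)

25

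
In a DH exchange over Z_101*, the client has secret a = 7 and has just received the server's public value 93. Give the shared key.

12

Shared key K = 93^7 mod 101.
93^1 ≡ 93 (mod 101)
93^2 = (93^1)^2 ≡ 93^2 = 8649 ≡ 64 (mod 101)
93^4 = (93^2)^2 ≡ 64^2 = 4096 ≡ 56 (mod 101)
93^7 = 93^4 · 93^2 · 93^1 ≡ 56 · 64 · 93 ≡ 12 (mod 101).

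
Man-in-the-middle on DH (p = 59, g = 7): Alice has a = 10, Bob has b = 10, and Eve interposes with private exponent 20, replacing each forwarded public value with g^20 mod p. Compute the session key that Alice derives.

Alice receives Eve's public value M = 7^20 mod 59 instead of the honest one.
7^1 ≡ 7 (mod 59)
7^2 = (7^1)^2 ≡ 7^2 = 49 ≡ 49 (mod 59)
7^4 = (7^2)^2 ≡ 49^2 = 2401 ≡ 41 (mod 59)
7^8 = (7^4)^2 ≡ 41^2 = 1681 ≡ 29 (mod 59)
7^16 = (7^8)^2 ≡ 29^2 = 841 ≡ 15 (mod 59)
7^20 = 7^16 · 7^4 ≡ 15 · 41 ≡ 25 (mod 59).
So M = 25. Alice computes K = M^10 mod 59.
25^1 ≡ 25 (mod 59)
25^2 = (25^1)^2 ≡ 25^2 = 625 ≡ 35 (mod 59)
25^4 = (25^2)^2 ≡ 35^2 = 1225 ≡ 45 (mod 59)
25^8 = (25^4)^2 ≡ 45^2 = 2025 ≡ 19 (mod 59)
25^10 = 25^8 · 25^2 ≡ 19 · 35 ≡ 16 (mod 59).

16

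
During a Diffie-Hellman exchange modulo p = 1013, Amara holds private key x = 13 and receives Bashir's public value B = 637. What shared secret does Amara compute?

Shared key K = 637^13 mod 1013.
637^1 ≡ 637 (mod 1013)
637^2 = (637^1)^2 ≡ 637^2 = 405769 ≡ 569 (mod 1013)
637^4 = (637^2)^2 ≡ 569^2 = 323761 ≡ 614 (mod 1013)
637^8 = (637^4)^2 ≡ 614^2 = 376996 ≡ 160 (mod 1013)
637^13 = 637^8 · 637^4 · 637^1 ≡ 160 · 614 · 637 ≡ 805 (mod 1013).

805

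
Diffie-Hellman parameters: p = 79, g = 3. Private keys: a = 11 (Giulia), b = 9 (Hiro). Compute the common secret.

Hiro sends B = g^b mod p = 3^9 mod 79.
3^1 ≡ 3 (mod 79)
3^2 = (3^1)^2 ≡ 3^2 = 9 ≡ 9 (mod 79)
3^4 = (3^2)^2 ≡ 9^2 = 81 ≡ 2 (mod 79)
3^8 = (3^4)^2 ≡ 2^2 = 4 ≡ 4 (mod 79)
3^9 = 3^8 · 3^1 ≡ 4 · 3 ≡ 12 (mod 79).
So B = 12. Giulia then computes K = B^a mod p = 12^11 mod 79.
12^1 ≡ 12 (mod 79)
12^2 = (12^1)^2 ≡ 12^2 = 144 ≡ 65 (mod 79)
12^4 = (12^2)^2 ≡ 65^2 = 4225 ≡ 38 (mod 79)
12^8 = (12^4)^2 ≡ 38^2 = 1444 ≡ 22 (mod 79)
12^11 = 12^8 · 12^2 · 12^1 ≡ 22 · 65 · 12 ≡ 17 (mod 79).

17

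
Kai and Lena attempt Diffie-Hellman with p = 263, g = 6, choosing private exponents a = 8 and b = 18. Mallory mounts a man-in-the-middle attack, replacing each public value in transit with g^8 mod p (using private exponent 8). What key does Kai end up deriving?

32

Kai receives Mallory's public value M = 6^8 mod 263 instead of the honest one.
6^1 ≡ 6 (mod 263)
6^2 = (6^1)^2 ≡ 6^2 = 36 ≡ 36 (mod 263)
6^4 = (6^2)^2 ≡ 36^2 = 1296 ≡ 244 (mod 263)
6^8 = (6^4)^2 ≡ 244^2 = 59536 ≡ 98 (mod 263)
So M = 98. Kai computes K = M^8 mod 263.
98^1 ≡ 98 (mod 263)
98^2 = (98^1)^2 ≡ 98^2 = 9604 ≡ 136 (mod 263)
98^4 = (98^2)^2 ≡ 136^2 = 18496 ≡ 86 (mod 263)
98^8 = (98^4)^2 ≡ 86^2 = 7396 ≡ 32 (mod 263)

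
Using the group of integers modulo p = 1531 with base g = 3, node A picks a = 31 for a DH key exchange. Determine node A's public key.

850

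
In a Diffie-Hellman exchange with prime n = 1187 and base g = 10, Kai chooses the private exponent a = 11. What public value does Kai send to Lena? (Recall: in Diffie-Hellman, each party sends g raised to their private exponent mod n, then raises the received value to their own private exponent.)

374

Public value = 10^11 mod 1187.
10^1 ≡ 10 (mod 1187)
10^2 = (10^1)^2 ≡ 10^2 = 100 ≡ 100 (mod 1187)
10^4 = (10^2)^2 ≡ 100^2 = 10000 ≡ 504 (mod 1187)
10^8 = (10^4)^2 ≡ 504^2 = 254016 ≡ 1185 (mod 1187)
10^11 = 10^8 · 10^2 · 10^1 ≡ 1185 · 100 · 10 ≡ 374 (mod 1187).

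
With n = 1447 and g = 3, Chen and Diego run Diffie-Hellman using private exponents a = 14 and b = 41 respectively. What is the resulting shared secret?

Diego sends B = g^b mod n = 3^41 mod 1447.
3^1 ≡ 3 (mod 1447)
3^2 = (3^1)^2 ≡ 3^2 = 9 ≡ 9 (mod 1447)
3^4 = (3^2)^2 ≡ 9^2 = 81 ≡ 81 (mod 1447)
3^8 = (3^4)^2 ≡ 81^2 = 6561 ≡ 773 (mod 1447)
3^16 = (3^8)^2 ≡ 773^2 = 597529 ≡ 1365 (mod 1447)
3^32 = (3^16)^2 ≡ 1365^2 = 1863225 ≡ 936 (mod 1447)
3^41 = 3^32 · 3^8 · 3^1 ≡ 936 · 773 · 3 ≡ 84 (mod 1447).
So B = 84. Chen then computes K = B^a mod n = 84^14 mod 1447.
84^1 ≡ 84 (mod 1447)
84^2 = (84^1)^2 ≡ 84^2 = 7056 ≡ 1268 (mod 1447)
84^4 = (84^2)^2 ≡ 1268^2 = 1607824 ≡ 207 (mod 1447)
84^8 = (84^4)^2 ≡ 207^2 = 42849 ≡ 886 (mod 1447)
84^14 = 84^8 · 84^4 · 84^2 ≡ 886 · 207 · 1268 ≡ 578 (mod 1447).

578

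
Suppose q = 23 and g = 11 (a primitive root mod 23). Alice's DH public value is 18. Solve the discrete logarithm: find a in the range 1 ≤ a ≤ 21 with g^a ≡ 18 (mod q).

16

Try successive powers of 11 modulo 23:
11^1 ≡ 11
11^2 ≡ 6
11^3 ≡ 20
11^4 ≡ 13
11^5 ≡ 5
11^6 ≡ 9
11^7 ≡ 7
11^8 ≡ 8
11^9 ≡ 19
11^10 ≡ 2
11^11 ≡ 22
11^12 ≡ 12
11^13 ≡ 17
11^14 ≡ 3
11^15 ≡ 10
11^16 ≡ 18
Found: a = 16.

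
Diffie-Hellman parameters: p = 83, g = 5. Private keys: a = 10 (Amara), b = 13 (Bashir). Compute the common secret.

Bashir sends B = g^b mod p = 5^13 mod 83.
5^1 ≡ 5 (mod 83)
5^2 = (5^1)^2 ≡ 5^2 = 25 ≡ 25 (mod 83)
5^4 = (5^2)^2 ≡ 25^2 = 625 ≡ 44 (mod 83)
5^8 = (5^4)^2 ≡ 44^2 = 1936 ≡ 27 (mod 83)
5^13 = 5^8 · 5^4 · 5^1 ≡ 27 · 44 · 5 ≡ 47 (mod 83).
So B = 47. Amara then computes K = B^a mod p = 47^10 mod 83.
47^1 ≡ 47 (mod 83)
47^2 = (47^1)^2 ≡ 47^2 = 2209 ≡ 51 (mod 83)
47^4 = (47^2)^2 ≡ 51^2 = 2601 ≡ 28 (mod 83)
47^8 = (47^4)^2 ≡ 28^2 = 784 ≡ 37 (mod 83)
47^10 = 47^8 · 47^2 ≡ 37 · 51 ≡ 61 (mod 83).

61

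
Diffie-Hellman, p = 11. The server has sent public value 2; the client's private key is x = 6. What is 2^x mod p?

9

Shared key K = 2^6 mod 11.
2^1 ≡ 2 (mod 11)
2^2 = (2^1)^2 ≡ 2^2 = 4 ≡ 4 (mod 11)
2^4 = (2^2)^2 ≡ 4^2 = 16 ≡ 5 (mod 11)
2^6 = 2^4 · 2^2 ≡ 5 · 4 ≡ 9 (mod 11).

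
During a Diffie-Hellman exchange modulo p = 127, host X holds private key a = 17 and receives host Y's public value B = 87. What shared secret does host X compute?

Shared key K = 87^17 mod 127.
87^1 ≡ 87 (mod 127)
87^2 = (87^1)^2 ≡ 87^2 = 7569 ≡ 76 (mod 127)
87^4 = (87^2)^2 ≡ 76^2 = 5776 ≡ 61 (mod 127)
87^8 = (87^4)^2 ≡ 61^2 = 3721 ≡ 38 (mod 127)
87^16 = (87^8)^2 ≡ 38^2 = 1444 ≡ 47 (mod 127)
87^17 = 87^16 · 87^1 ≡ 47 · 87 ≡ 25 (mod 127).

25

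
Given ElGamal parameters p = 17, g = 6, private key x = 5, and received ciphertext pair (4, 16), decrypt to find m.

4

Shared mask s = c₁^x mod p = 4^5 mod 17.
4^1 ≡ 4 (mod 17)
4^2 = (4^1)^2 ≡ 4^2 = 16 ≡ 16 (mod 17)
4^4 = (4^2)^2 ≡ 16^2 = 256 ≡ 1 (mod 17)
4^5 = 4^4 · 4^1 ≡ 1 · 4 ≡ 4 (mod 17).
So s = 4; s⁻¹ ≡ 13 (mod 17).
m = c₂ · s⁻¹ mod 17 = 16 · 13 mod 17 = 4.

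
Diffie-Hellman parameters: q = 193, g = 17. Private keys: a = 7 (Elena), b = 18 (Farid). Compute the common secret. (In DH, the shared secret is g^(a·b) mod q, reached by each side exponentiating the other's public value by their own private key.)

170

Elena sends A = g^a mod q = 17^7 mod 193.
17^1 ≡ 17 (mod 193)
17^2 = (17^1)^2 ≡ 17^2 = 289 ≡ 96 (mod 193)
17^4 = (17^2)^2 ≡ 96^2 = 9216 ≡ 145 (mod 193)
17^7 = 17^4 · 17^2 · 17^1 ≡ 145 · 96 · 17 ≡ 22 (mod 193).
So A = 22. Farid then computes K = A^b mod q = 22^18 mod 193.
22^1 ≡ 22 (mod 193)
22^2 = (22^1)^2 ≡ 22^2 = 484 ≡ 98 (mod 193)
22^4 = (22^2)^2 ≡ 98^2 = 9604 ≡ 147 (mod 193)
22^8 = (22^4)^2 ≡ 147^2 = 21609 ≡ 186 (mod 193)
22^16 = (22^8)^2 ≡ 186^2 = 34596 ≡ 49 (mod 193)
22^18 = 22^16 · 22^2 ≡ 49 · 98 ≡ 170 (mod 193).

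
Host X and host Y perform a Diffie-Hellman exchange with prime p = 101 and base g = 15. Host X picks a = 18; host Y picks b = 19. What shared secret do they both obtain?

64

Host X sends A = g^a mod p = 15^18 mod 101.
15^1 ≡ 15 (mod 101)
15^2 = (15^1)^2 ≡ 15^2 = 225 ≡ 23 (mod 101)
15^4 = (15^2)^2 ≡ 23^2 = 529 ≡ 24 (mod 101)
15^8 = (15^4)^2 ≡ 24^2 = 576 ≡ 71 (mod 101)
15^16 = (15^8)^2 ≡ 71^2 = 5041 ≡ 92 (mod 101)
15^18 = 15^16 · 15^2 ≡ 92 · 23 ≡ 96 (mod 101).
So A = 96. Host Y then computes K = A^b mod p = 96^19 mod 101.
96^1 ≡ 96 (mod 101)
96^2 = (96^1)^2 ≡ 96^2 = 9216 ≡ 25 (mod 101)
96^4 = (96^2)^2 ≡ 25^2 = 625 ≡ 19 (mod 101)
96^8 = (96^4)^2 ≡ 19^2 = 361 ≡ 58 (mod 101)
96^16 = (96^8)^2 ≡ 58^2 = 3364 ≡ 31 (mod 101)
96^19 = 96^16 · 96^2 · 96^1 ≡ 31 · 25 · 96 ≡ 64 (mod 101).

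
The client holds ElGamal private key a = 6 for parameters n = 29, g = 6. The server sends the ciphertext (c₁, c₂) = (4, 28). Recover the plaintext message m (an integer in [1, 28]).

Shared mask s = c₁^a mod n = 4^6 mod 29.
4^1 ≡ 4 (mod 29)
4^2 = (4^1)^2 ≡ 4^2 = 16 ≡ 16 (mod 29)
4^4 = (4^2)^2 ≡ 16^2 = 256 ≡ 24 (mod 29)
4^6 = 4^4 · 4^2 ≡ 24 · 16 ≡ 7 (mod 29).
So s = 7; s⁻¹ ≡ 25 (mod 29).
m = c₂ · s⁻¹ mod 29 = 28 · 25 mod 29 = 4.

4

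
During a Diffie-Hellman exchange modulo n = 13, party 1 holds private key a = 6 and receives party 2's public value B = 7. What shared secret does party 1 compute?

Shared key K = 7^6 mod 13.
7^1 ≡ 7 (mod 13)
7^2 = (7^1)^2 ≡ 7^2 = 49 ≡ 10 (mod 13)
7^4 = (7^2)^2 ≡ 10^2 = 100 ≡ 9 (mod 13)
7^6 = 7^4 · 7^2 ≡ 9 · 10 ≡ 12 (mod 13).

12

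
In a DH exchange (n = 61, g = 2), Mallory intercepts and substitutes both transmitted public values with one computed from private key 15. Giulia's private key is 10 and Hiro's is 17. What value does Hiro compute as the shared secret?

11

Hiro receives Mallory's public value M = 2^15 mod 61 instead of the honest one.
2^1 ≡ 2 (mod 61)
2^2 = (2^1)^2 ≡ 2^2 = 4 ≡ 4 (mod 61)
2^4 = (2^2)^2 ≡ 4^2 = 16 ≡ 16 (mod 61)
2^8 = (2^4)^2 ≡ 16^2 = 256 ≡ 12 (mod 61)
2^15 = 2^8 · 2^4 · 2^2 · 2^1 ≡ 12 · 16 · 4 · 2 ≡ 11 (mod 61).
So M = 11. Hiro computes K = M^17 mod 61.
11^1 ≡ 11 (mod 61)
11^2 = (11^1)^2 ≡ 11^2 = 121 ≡ 60 (mod 61)
11^4 = (11^2)^2 ≡ 60^2 = 3600 ≡ 1 (mod 61)
11^8 = (11^4)^2 ≡ 1^2 = 1 ≡ 1 (mod 61)
11^16 = (11^8)^2 ≡ 1^2 = 1 ≡ 1 (mod 61)
11^17 = 11^16 · 11^1 ≡ 1 · 11 ≡ 11 (mod 61).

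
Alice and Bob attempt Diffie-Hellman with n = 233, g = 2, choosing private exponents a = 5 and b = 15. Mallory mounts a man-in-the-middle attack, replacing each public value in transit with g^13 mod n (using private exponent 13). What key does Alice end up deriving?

128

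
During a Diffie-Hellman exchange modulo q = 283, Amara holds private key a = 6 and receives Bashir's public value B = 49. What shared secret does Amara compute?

Shared key K = 49^6 mod 283.
49^1 ≡ 49 (mod 283)
49^2 = (49^1)^2 ≡ 49^2 = 2401 ≡ 137 (mod 283)
49^4 = (49^2)^2 ≡ 137^2 = 18769 ≡ 91 (mod 283)
49^6 = 49^4 · 49^2 ≡ 91 · 137 ≡ 15 (mod 283).

15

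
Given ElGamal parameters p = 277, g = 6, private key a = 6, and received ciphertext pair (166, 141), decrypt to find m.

144

Shared mask s = c₁^a mod p = 166^6 mod 277.
166^1 ≡ 166 (mod 277)
166^2 = (166^1)^2 ≡ 166^2 = 27556 ≡ 133 (mod 277)
166^4 = (166^2)^2 ≡ 133^2 = 17689 ≡ 238 (mod 277)
166^6 = 166^4 · 166^2 ≡ 238 · 133 ≡ 76 (mod 277).
So s = 76; s⁻¹ ≡ 113 (mod 277).
m = c₂ · s⁻¹ mod 277 = 141 · 113 mod 277 = 144.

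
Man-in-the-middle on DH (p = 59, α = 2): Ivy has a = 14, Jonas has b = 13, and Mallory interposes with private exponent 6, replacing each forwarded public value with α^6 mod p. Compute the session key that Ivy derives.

22

Ivy receives Mallory's public value M = 2^6 mod 59 instead of the honest one.
2^1 ≡ 2 (mod 59)
2^2 = (2^1)^2 ≡ 2^2 = 4 ≡ 4 (mod 59)
2^4 = (2^2)^2 ≡ 4^2 = 16 ≡ 16 (mod 59)
2^6 = 2^4 · 2^2 ≡ 16 · 4 ≡ 5 (mod 59).
So M = 5. Ivy computes K = M^14 mod 59.
5^1 ≡ 5 (mod 59)
5^2 = (5^1)^2 ≡ 5^2 = 25 ≡ 25 (mod 59)
5^4 = (5^2)^2 ≡ 25^2 = 625 ≡ 35 (mod 59)
5^8 = (5^4)^2 ≡ 35^2 = 1225 ≡ 45 (mod 59)
5^14 = 5^8 · 5^4 · 5^2 ≡ 45 · 35 · 25 ≡ 22 (mod 59).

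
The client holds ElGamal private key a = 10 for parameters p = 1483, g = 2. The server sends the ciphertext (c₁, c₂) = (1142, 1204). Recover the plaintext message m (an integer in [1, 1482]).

1231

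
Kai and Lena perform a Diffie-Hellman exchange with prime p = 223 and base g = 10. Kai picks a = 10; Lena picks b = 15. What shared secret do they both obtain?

14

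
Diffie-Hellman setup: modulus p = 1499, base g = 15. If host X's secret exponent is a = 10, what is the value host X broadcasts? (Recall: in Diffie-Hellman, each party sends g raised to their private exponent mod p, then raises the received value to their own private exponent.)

Public value = 15^10 (mod 1499).
15^1 ≡ 15 (mod 1499)
15^2 = (15^1)^2 ≡ 15^2 = 225 ≡ 225 (mod 1499)
15^4 = (15^2)^2 ≡ 225^2 = 50625 ≡ 1158 (mod 1499)
15^8 = (15^4)^2 ≡ 1158^2 = 1340964 ≡ 858 (mod 1499)
15^10 = 15^8 · 15^2 ≡ 858 · 225 ≡ 1178 (mod 1499).

1178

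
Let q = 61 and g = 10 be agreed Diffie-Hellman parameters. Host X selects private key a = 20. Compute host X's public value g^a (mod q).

13

Public value = 10^20 (mod 61).
10^1 ≡ 10 (mod 61)
10^2 = (10^1)^2 ≡ 10^2 = 100 ≡ 39 (mod 61)
10^4 = (10^2)^2 ≡ 39^2 = 1521 ≡ 57 (mod 61)
10^8 = (10^4)^2 ≡ 57^2 = 3249 ≡ 16 (mod 61)
10^16 = (10^8)^2 ≡ 16^2 = 256 ≡ 12 (mod 61)
10^20 = 10^16 · 10^4 ≡ 12 · 57 ≡ 13 (mod 61).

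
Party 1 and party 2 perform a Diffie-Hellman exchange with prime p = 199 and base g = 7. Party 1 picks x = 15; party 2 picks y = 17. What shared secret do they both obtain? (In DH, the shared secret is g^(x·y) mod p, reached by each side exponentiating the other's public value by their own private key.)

Party 1 sends A = g^x mod p = 7^15 mod 199.
7^1 ≡ 7 (mod 199)
7^2 = (7^1)^2 ≡ 7^2 = 49 ≡ 49 (mod 199)
7^4 = (7^2)^2 ≡ 49^2 = 2401 ≡ 13 (mod 199)
7^8 = (7^4)^2 ≡ 13^2 = 169 ≡ 169 (mod 199)
7^15 = 7^8 · 7^4 · 7^2 · 7^1 ≡ 169 · 13 · 49 · 7 ≡ 157 (mod 199).
So A = 157. Party 2 then computes K = A^y mod p = 157^17 mod 199.
157^1 ≡ 157 (mod 199)
157^2 = (157^1)^2 ≡ 157^2 = 24649 ≡ 172 (mod 199)
157^4 = (157^2)^2 ≡ 172^2 = 29584 ≡ 132 (mod 199)
157^8 = (157^4)^2 ≡ 132^2 = 17424 ≡ 111 (mod 199)
157^16 = (157^8)^2 ≡ 111^2 = 12321 ≡ 182 (mod 199)
157^17 = 157^16 · 157^1 ≡ 182 · 157 ≡ 117 (mod 199).

117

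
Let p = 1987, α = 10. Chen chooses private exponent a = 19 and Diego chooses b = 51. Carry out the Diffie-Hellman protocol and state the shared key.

Diego sends B = α^b mod p = 10^51 mod 1987.
10^1 ≡ 10 (mod 1987)
10^2 = (10^1)^2 ≡ 10^2 = 100 ≡ 100 (mod 1987)
10^4 = (10^2)^2 ≡ 100^2 = 10000 ≡ 65 (mod 1987)
10^8 = (10^4)^2 ≡ 65^2 = 4225 ≡ 251 (mod 1987)
10^16 = (10^8)^2 ≡ 251^2 = 63001 ≡ 1404 (mod 1987)
10^32 = (10^16)^2 ≡ 1404^2 = 1971216 ≡ 112 (mod 1987)
10^51 = 10^32 · 10^16 · 10^2 · 10^1 ≡ 112 · 1404 · 100 · 10 ≡ 794 (mod 1987).
So B = 794. Chen then computes K = B^a mod p = 794^19 mod 1987.
794^1 ≡ 794 (mod 1987)
794^2 = (794^1)^2 ≡ 794^2 = 630436 ≡ 557 (mod 1987)
794^4 = (794^2)^2 ≡ 557^2 = 310249 ≡ 277 (mod 1987)
794^8 = (794^4)^2 ≡ 277^2 = 76729 ≡ 1223 (mod 1987)
794^16 = (794^8)^2 ≡ 1223^2 = 1495729 ≡ 1505 (mod 1987)
794^19 = 794^16 · 794^2 · 794^1 ≡ 1505 · 557 · 794 ≡ 978 (mod 1987).

978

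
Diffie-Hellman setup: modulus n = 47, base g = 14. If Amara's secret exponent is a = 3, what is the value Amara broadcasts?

Public value = 14^3 (mod 47).
14^1 ≡ 14 (mod 47)
14^2 = (14^1)^2 ≡ 14^2 = 196 ≡ 8 (mod 47)
14^3 = 14^2 · 14^1 ≡ 8 · 14 ≡ 18 (mod 47).

18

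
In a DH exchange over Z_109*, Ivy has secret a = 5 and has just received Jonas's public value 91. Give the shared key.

56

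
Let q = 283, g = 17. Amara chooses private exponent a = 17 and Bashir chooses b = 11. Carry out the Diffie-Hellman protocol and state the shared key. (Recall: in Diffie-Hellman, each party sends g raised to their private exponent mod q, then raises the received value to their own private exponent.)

Bashir sends B = g^b mod q = 17^11 mod 283.
17^1 ≡ 17 (mod 283)
17^2 = (17^1)^2 ≡ 17^2 = 289 ≡ 6 (mod 283)
17^4 = (17^2)^2 ≡ 6^2 = 36 ≡ 36 (mod 283)
17^8 = (17^4)^2 ≡ 36^2 = 1296 ≡ 164 (mod 283)
17^11 = 17^8 · 17^2 · 17^1 ≡ 164 · 6 · 17 ≡ 31 (mod 283).
So B = 31. Amara then computes K = B^a mod q = 31^17 mod 283.
31^1 ≡ 31 (mod 283)
31^2 = (31^1)^2 ≡ 31^2 = 961 ≡ 112 (mod 283)
31^4 = (31^2)^2 ≡ 112^2 = 12544 ≡ 92 (mod 283)
31^8 = (31^4)^2 ≡ 92^2 = 8464 ≡ 257 (mod 283)
31^16 = (31^8)^2 ≡ 257^2 = 66049 ≡ 110 (mod 283)
31^17 = 31^16 · 31^1 ≡ 110 · 31 ≡ 14 (mod 283).

14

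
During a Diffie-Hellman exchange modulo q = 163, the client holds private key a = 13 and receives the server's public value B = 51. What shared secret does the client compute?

Shared key K = 51^13 mod 163.
51^1 ≡ 51 (mod 163)
51^2 = (51^1)^2 ≡ 51^2 = 2601 ≡ 156 (mod 163)
51^4 = (51^2)^2 ≡ 156^2 = 24336 ≡ 49 (mod 163)
51^8 = (51^4)^2 ≡ 49^2 = 2401 ≡ 119 (mod 163)
51^13 = 51^8 · 51^4 · 51^1 ≡ 119 · 49 · 51 ≡ 69 (mod 163).

69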